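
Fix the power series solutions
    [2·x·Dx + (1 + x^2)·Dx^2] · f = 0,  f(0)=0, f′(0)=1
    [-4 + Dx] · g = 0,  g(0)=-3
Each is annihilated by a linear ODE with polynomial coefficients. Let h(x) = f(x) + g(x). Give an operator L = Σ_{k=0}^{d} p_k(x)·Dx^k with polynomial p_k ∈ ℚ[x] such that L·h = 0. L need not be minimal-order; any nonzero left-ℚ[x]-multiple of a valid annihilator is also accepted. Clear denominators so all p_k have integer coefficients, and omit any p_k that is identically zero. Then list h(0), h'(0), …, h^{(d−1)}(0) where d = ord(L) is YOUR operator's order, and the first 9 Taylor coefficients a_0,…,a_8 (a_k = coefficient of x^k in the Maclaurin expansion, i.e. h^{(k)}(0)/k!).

f: a_k = 0, 1, 0, -1/3, 0, 1/5, 0, -1/7, 0, …
g: a_k = -3, -12, -24, -32, -32, -128/5, -256/15, -1024/105, -512/105, …
f+g: L₀ = lclm(L_f,L_g), ord ≤ 2+1.
L = (4 - 16·x - 12·x^2 - 16·x^3)·Dx + (-9 - 13·x^2 - 8·x^4)·Dx^2 + (2 + x + 4·x^2 + x^3 + 2·x^4)·Dx^3  (order 3).
h: a_k = -3, -11, -24, -97/3, -32, -127/5, -256/15, -1039/105, -512/105, …
ICs: h(0) = -3, h′(0) = -11, h′′(0) = -48.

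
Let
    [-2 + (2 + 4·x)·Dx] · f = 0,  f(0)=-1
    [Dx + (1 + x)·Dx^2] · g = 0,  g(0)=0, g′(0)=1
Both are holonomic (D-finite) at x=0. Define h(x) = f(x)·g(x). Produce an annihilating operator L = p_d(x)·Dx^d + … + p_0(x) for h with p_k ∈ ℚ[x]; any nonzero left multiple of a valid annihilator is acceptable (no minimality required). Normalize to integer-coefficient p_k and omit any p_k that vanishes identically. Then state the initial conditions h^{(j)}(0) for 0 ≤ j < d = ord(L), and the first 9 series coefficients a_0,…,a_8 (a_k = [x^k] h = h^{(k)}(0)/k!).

L = (2 + x) + (-1 - 2·x)·Dx + (1 + 5·x + 8·x^2 + 4·x^3)·Dx^2  (order 2).
h: a_k = 0, -1, -1/2, 2/3, -5/6, 131/120, -121/80, 309/140, -943/280, …
ICs: h(0) = 0, h′(0) = -1.

f: a_k = -1, -1, 1/2, -1/2, 5/8, -7/8, 21/16, -33/16, 429/128, …
g: a_k = 0, 1, -1/2, 1/3, -1/4, 1/5, -1/6, 1/7, -1/8, …
h₀=f·g: eliminate ⇒ L₀, order ≤ 1·2.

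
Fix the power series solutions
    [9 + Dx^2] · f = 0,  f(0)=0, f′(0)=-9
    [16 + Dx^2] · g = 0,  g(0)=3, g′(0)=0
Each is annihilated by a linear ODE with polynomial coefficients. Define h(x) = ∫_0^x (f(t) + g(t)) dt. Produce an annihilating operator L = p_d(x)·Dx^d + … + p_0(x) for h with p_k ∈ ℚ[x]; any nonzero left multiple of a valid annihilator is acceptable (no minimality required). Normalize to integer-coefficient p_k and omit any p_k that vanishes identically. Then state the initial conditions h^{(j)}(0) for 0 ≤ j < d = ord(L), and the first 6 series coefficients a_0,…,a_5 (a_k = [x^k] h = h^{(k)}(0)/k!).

f: a_k = 0, -9, 0, 27/2, 0, -243/40, …
g: a_k = 3, 0, -24, 0, 32, 0, …
L₀ := lclm(L_f,L_g); ord L₀ ≤ 2+2.
Integrate: L := L₀·Dx.
L = 144·Dx + 25·Dx^3 + Dx^5  (order 5).
h: a_k = 0, 3, -9/2, -8, 27/8, 32/5, …
ICs: h(0) = 0, h′(0) = 3, h′′(0) = -9, h′′′(0) = -48, h′′′′(0) = 81.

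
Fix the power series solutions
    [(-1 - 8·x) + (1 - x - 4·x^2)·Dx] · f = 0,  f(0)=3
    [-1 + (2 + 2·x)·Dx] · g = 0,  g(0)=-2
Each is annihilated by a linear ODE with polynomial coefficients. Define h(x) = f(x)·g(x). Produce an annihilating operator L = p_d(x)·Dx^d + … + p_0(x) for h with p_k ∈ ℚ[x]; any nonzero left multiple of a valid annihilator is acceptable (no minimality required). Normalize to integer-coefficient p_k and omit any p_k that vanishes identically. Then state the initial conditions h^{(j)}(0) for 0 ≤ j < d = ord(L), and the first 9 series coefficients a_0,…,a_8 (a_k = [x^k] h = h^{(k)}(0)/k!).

L = (3 + 17·x + 12·x^2) + (-2 + 10·x^2 + 8·x^3)·Dx  (order 1).
h: a_k = -6, -9, -129/4, -549/8, -12633/64, -60423/128, -645885/512, -3225405/1024, -134278473/16384, …
ICs: h(0) = -6.

f: a_k = 3, 3, 15, 27, 87, 195, 543, 1323, 3495, …
g: a_k = -2, -1, 1/4, -1/8, 5/64, -7/128, 21/512, -33/1024, 429/16384, …
Sym-product of L_f,L_g gives L₀ (≤ ord 1).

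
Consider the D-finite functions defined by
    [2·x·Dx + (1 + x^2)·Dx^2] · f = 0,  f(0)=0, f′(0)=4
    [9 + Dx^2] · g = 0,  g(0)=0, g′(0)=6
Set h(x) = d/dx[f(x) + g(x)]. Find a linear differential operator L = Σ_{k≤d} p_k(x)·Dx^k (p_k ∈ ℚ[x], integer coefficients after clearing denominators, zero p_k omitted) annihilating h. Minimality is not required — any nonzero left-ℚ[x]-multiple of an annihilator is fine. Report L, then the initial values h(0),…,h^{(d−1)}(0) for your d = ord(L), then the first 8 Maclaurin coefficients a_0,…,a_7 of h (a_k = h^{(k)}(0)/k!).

f: a_k = 0, 4, 0, -4/3, 0, 4/5, 0, -4/7, …
g: a_k = 0, 6, 0, -9, 0, 81/20, 0, -243/280, …
h₀=f+g: left-lcm gives L₀, ord ≤ 4.
h₀' ⇒ L via d/dx closure of L₀.
L = (-54·x + 540·x^3 + 162·x^5) + (63 + 279·x^2 + 297·x^4 + 81·x^6)·Dx + (-6·x + 60·x^3 + 18·x^5)·Dx^2 + (7 + 31·x^2 + 33·x^4 + 9·x^6)·Dx^3  (order 3).
h: a_k = 10, 0, -31, 0, 97/4, 0, -403/40, 0, …
ICs: h(0) = 10, h′(0) = 0, h′′(0) = -62.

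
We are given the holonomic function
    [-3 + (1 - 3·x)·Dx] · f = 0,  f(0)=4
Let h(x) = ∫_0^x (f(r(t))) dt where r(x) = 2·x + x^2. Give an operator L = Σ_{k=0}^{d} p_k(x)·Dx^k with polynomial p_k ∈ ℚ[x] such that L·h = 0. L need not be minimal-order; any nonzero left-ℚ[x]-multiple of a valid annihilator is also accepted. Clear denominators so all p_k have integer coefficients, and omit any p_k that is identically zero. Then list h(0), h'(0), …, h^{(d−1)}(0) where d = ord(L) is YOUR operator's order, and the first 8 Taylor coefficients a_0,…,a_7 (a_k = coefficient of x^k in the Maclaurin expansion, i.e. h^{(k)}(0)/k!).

f: a_k = 4, 12, 36, 108, 324, 972, 2916, 8748, …
L₀ from L_f via x↦r, Dx↦r'^{-1}Dx.
Integrate: L := L₀·Dx.
L = (6 + 6·x)·Dx + (-1 + 6·x + 3·x^2)·Dx^2  (order 2).
h: a_k = 0, 4, 12, 52, 252, 6516/5, 7020, 272268/7, …
ICs: h(0) = 0, h′(0) = 4.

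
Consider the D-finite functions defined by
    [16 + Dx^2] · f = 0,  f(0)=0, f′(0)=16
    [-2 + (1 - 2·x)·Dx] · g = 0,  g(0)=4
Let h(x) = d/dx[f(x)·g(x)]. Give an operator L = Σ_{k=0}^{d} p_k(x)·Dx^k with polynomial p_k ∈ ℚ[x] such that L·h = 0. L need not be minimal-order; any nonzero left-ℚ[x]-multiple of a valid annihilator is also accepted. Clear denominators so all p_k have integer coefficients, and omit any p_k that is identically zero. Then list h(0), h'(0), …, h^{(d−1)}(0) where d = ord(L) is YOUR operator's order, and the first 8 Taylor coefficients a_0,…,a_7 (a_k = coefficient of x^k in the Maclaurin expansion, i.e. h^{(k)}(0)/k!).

f: a_k = 0, 16, 0, -128/3, 0, 512/15, 0, -4096/315, …
g: a_k = 4, 8, 16, 32, 64, 128, 256, 512, …
Sym-product of L_f,L_g gives L₀ (≤ ord 2).
h=h₀': d/dx-closure on L₀ ⇒ L.
L = (8 - 64·x + 64·x^2) + (-4 + 8·x)·Dx + (1 - 4·x + 4·x^2)·Dx^2  (order 2).
h: a_k = 64, 256, 256, 2048/3, 7168/3, 28672/5, 585728/45, 9371648/315, …
ICs: h(0) = 64, h′(0) = 256.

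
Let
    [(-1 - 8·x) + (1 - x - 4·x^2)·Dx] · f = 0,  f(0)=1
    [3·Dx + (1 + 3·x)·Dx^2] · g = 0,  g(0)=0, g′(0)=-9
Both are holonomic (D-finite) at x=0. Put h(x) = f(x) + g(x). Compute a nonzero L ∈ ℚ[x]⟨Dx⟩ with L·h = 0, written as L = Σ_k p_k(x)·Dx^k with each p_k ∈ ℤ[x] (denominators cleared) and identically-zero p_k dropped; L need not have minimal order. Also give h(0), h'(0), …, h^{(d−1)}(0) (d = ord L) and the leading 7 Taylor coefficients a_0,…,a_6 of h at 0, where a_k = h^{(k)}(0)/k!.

L = (342 + 2178·x + 6624·x^2 + 6336·x^3 + 6912·x^4)·Dx + (36 + 696·x + 4356·x^2 + 10176·x^3 + 12960·x^4 + 11520·x^5)·Dx^2 + (-13 - 101·x - 191·x^2 + 225·x^3 + 1440·x^4 + 2928·x^5 + 2304·x^6)·Dx^3  (order 3).
h: a_k = 1, -8, 37/2, -18, 359/4, -404/5, 1091/2, …
ICs: h(0) = 1, h′(0) = -8, h′′(0) = 37.

f: a_k = 1, 1, 5, 9, 29, 65, 181, …
g: a_k = 0, -9, 27/2, -27, 243/4, -729/5, 729/2, …
L₀ := lclm(L_f,L_g); ord L₀ ≤ 1+2.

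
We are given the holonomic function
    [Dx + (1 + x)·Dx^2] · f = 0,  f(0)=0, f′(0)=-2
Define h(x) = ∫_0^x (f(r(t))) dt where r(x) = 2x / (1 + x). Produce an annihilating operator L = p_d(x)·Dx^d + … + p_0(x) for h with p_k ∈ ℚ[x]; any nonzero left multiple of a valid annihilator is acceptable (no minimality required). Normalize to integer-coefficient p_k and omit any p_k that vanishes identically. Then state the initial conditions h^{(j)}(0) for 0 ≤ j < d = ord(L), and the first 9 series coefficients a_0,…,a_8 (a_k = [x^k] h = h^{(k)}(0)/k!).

f: a_k = 0, -2, 1, -2/3, 1/2, -2/5, 1/3, -2/7, 1/4, …
h₀=f(r): pull back L_f along r ⇒ L₀.
h=∫h₀ ⇒ L = L₀·Dx.
L = (4 + 6·x)·Dx^2 + (1 + 4·x + 3·x^2)·Dx^3  (order 3).
h: a_k = 0, 0, -2, 8/3, -13/3, 8, -242/15, 104/3, -1093/14, …
ICs: h(0) = 0, h′(0) = 0, h′′(0) = -4.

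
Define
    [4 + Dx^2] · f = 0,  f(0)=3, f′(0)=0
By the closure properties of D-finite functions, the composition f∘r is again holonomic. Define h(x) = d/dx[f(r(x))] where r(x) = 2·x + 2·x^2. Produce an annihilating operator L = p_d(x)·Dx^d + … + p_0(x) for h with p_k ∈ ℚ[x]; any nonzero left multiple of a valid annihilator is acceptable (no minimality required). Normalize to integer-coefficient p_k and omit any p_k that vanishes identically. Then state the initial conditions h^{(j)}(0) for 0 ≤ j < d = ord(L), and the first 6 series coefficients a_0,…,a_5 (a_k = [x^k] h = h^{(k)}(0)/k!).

L = (28 + 128·x + 384·x^2 + 512·x^3 + 256·x^4) + (-6 - 12·x)·Dx + (1 + 4·x + 4·x^2)·Dx^2  (order 2).
h: a_k = 0, -48, -144, 32, 640, 5248/5, …
ICs: h(0) = 0, h′(0) = -48.

f: a_k = 3, 0, -6, 0, 2, 0, …
f∘r: x↦r, Dx↦Dx/r' in L_f ⇒ L₀.
Derive L from L₀ (diff closure).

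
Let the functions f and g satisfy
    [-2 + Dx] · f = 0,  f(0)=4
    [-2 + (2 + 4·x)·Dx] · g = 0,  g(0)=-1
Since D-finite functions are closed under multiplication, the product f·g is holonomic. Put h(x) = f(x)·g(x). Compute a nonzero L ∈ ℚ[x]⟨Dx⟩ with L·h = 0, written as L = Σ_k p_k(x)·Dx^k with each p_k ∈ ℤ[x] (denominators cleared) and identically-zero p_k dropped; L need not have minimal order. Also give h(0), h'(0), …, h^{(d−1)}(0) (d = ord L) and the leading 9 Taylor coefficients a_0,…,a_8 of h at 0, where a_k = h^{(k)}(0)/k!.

L = (-3 - 4·x) + (1 + 2·x)·Dx  (order 1).
h: a_k = -4, -12, -14, -34/3, -11/2, -107/30, 89/180, -1123/420, 39551/10080, …
ICs: h(0) = -4.

f: a_k = 4, 8, 8, 16/3, 8/3, 16/15, 16/45, 32/315, 8/315, …
g: a_k = -1, -1, 1/2, -1/2, 5/8, -7/8, 21/16, -33/16, 429/128, …
f·g: L₀ = L_f ⊗_s L_g, ord ≤ 1·1.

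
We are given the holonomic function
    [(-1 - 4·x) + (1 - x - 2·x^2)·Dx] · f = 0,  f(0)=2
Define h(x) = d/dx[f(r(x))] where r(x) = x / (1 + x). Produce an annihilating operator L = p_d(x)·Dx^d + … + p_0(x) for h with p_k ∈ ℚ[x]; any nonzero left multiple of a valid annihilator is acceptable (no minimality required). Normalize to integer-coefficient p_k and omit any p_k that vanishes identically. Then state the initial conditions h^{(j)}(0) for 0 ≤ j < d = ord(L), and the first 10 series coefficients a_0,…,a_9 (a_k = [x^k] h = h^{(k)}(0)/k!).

L = (4 + 12·x + 36·x^2 + 20·x^3) + (-1 - 7·x - 9·x^2 + 7·x^3 + 10·x^4)·Dx  (order 1).
h: a_k = 2, 8, 0, 32, -40, 144, -280, 704, -1512, 3440, …
ICs: h(0) = 2.

f: a_k = 2, 2, 6, 10, 22, 42, 86, 170, 342, 682, …
Change of var in L_f (x↦r) gives L₀.
h=h₀': d/dx-closure on L₀ ⇒ L.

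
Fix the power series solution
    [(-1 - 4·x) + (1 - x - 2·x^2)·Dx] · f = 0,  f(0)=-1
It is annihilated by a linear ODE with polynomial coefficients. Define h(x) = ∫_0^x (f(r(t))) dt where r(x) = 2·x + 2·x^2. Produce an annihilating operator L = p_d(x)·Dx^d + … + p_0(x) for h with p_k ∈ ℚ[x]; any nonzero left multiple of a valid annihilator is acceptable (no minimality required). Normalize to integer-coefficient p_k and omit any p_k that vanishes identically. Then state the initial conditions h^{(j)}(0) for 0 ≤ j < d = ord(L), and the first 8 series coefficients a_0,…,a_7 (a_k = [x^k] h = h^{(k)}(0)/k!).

f: a_k = -1, -1, -3, -5, -11, -21, -43, -85, …
h₀=f(r): pull back L_f along r ⇒ L₀.
Integrate: L := L₀·Dx.
L = (2 + 20·x + 48·x^2 + 32·x^3)·Dx + (-1 + 2·x + 10·x^2 + 16·x^3 + 8·x^4)·Dx^2  (order 2).
h: a_k = 0, -1, -1, -14/3, -16, -308/5, -748/3, -7208/7, …
ICs: h(0) = 0, h′(0) = -1.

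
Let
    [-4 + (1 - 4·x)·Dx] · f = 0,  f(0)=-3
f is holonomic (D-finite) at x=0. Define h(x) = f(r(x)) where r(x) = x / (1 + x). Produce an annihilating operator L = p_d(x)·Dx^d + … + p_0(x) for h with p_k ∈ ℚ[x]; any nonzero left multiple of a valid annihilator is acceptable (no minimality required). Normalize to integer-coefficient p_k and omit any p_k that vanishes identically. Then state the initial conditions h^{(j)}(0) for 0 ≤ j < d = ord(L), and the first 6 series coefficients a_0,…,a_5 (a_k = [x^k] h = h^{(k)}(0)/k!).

L = 4 + (-1 + 2·x + 3·x^2)·Dx  (order 1).
h: a_k = -3, -12, -36, -108, -324, -972, …
ICs: h(0) = -3.

f: a_k = -3, -12, -48, -192, -768, -3072, …
h₀=f(r): pull back L_f along r ⇒ L₀.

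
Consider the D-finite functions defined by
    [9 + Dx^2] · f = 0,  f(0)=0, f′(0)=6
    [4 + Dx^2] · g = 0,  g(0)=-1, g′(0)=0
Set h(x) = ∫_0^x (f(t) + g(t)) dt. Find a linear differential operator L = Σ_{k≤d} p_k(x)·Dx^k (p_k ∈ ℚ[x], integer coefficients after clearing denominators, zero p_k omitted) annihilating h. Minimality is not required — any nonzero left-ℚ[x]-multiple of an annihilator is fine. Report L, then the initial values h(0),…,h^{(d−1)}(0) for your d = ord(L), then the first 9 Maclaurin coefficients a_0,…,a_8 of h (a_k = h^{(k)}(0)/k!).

L = 36·Dx + 13·Dx^3 + Dx^5  (order 5).
h: a_k = 0, -1, 3, 2/3, -9/4, -2/15, 27/40, 4/315, -243/2240, …
ICs: h(0) = 0, h′(0) = -1, h′′(0) = 6, h′′′(0) = 4, h′′′′(0) = -54.

f: a_k = 0, 6, 0, -9, 0, 81/20, 0, -243/280, 0, …
g: a_k = -1, 0, 2, 0, -2/3, 0, 4/45, 0, -2/315, …
h₀=f+g: left-lcm gives L₀, ord ≤ 4.
h=∫h₀ ⇒ L = L₀·Dx.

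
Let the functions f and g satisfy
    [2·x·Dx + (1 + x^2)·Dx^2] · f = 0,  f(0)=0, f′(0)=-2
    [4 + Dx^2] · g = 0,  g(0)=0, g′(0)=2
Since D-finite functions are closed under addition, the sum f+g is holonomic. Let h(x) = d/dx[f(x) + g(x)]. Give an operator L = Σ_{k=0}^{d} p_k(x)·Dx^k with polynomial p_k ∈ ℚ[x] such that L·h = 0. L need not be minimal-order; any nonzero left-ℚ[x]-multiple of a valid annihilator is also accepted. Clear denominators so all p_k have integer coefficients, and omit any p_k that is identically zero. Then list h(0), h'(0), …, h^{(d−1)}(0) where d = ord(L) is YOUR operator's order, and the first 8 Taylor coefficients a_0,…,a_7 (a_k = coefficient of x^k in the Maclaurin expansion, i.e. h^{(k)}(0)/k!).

L = (-32·x + 80·x^3 + 16·x^5) + (4 + 32·x^2 + 36·x^4 + 8·x^6)·Dx + (-8·x + 20·x^3 + 4·x^5)·Dx^2 + (1 + 8·x^2 + 9·x^4 + 2·x^6)·Dx^3  (order 3).
h: a_k = 0, 0, -2, 0, -2/3, 0, 82/45, 0, …
ICs: h(0) = 0, h′(0) = 0, h′′(0) = -4.

f: a_k = 0, -2, 0, 2/3, 0, -2/5, 0, 2/7, …
g: a_k = 0, 2, 0, -4/3, 0, 4/15, 0, -8/315, …
f+g: L₀ = lclm(L_f,L_g), ord ≤ 2+2.
Derive L from L₀ (diff closure).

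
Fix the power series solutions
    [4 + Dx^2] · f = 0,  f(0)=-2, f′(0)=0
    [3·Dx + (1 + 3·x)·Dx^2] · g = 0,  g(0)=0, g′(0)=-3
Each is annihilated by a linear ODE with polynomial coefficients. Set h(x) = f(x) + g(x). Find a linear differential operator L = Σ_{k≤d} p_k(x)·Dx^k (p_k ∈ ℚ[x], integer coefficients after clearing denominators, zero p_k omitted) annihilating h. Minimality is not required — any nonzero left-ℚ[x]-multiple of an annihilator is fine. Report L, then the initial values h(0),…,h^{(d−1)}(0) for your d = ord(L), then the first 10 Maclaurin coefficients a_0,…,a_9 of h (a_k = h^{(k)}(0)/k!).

L = (348 + 144·x + 216·x^2)·Dx + (44 + 180·x + 216·x^2 + 216·x^3)·Dx^2 + (87 + 36·x + 54·x^2)·Dx^3 + (11 + 45·x + 54·x^2 + 54·x^3)·Dx^4  (order 4).
h: a_k = -2, -3, 17/2, -9, 227/12, -243/5, 10951/90, -2187/7, 2066683/2520, -2187, …
ICs: h(0) = -2, h′(0) = -3, h′′(0) = 17, h′′′(0) = -54.

f: a_k = -2, 0, 4, 0, -4/3, 0, 8/45, 0, -4/315, 0, …
g: a_k = 0, -3, 9/2, -9, 81/4, -243/5, 243/2, -2187/7, 6561/8, -2187, …
Weyl lclm of L_f,L_g ⇒ L₀ (ord ≤ 4).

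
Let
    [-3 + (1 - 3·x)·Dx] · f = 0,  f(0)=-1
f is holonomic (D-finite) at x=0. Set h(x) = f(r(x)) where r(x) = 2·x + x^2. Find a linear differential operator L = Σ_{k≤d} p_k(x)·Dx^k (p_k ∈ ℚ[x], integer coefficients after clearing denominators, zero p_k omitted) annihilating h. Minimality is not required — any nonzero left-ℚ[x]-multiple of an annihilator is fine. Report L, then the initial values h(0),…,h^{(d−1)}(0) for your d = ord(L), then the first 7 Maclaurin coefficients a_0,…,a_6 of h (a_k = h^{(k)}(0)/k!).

f: a_k = -1, -3, -9, -27, -81, -243, -729, …
L₀ from L_f via x↦r, Dx↦r'^{-1}Dx.
L = (6 + 6·x) + (-1 + 6·x + 3·x^2)·Dx  (order 1).
h: a_k = -1, -6, -39, -252, -1629, -10530, -68067, …
ICs: h(0) = -1.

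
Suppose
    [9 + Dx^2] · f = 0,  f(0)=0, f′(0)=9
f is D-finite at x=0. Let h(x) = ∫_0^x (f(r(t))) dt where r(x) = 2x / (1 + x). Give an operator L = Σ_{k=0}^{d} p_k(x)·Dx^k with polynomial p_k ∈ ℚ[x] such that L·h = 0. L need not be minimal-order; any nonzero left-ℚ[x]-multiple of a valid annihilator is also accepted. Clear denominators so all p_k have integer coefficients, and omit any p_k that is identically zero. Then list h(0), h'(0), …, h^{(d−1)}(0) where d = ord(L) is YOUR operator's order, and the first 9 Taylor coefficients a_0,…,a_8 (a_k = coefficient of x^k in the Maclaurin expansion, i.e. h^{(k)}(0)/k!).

f: a_k = 0, 9, 0, -27/2, 0, 243/40, 0, -729/560, 0, …
h₀=f(r): pull back L_f along r ⇒ L₀.
h=∫₀ˣh₀: take L = L₀·Dx.
L = 36·Dx + (2 + 6·x + 6·x^2 + 2·x^3)·Dx^2 + (1 + 4·x + 6·x^2 + 4·x^3 + x^4)·Dx^3  (order 3).
h: a_k = 0, 0, 9, -6, -45/2, 306/5, -363/5, 90/7, 20079/140, …
ICs: h(0) = 0, h′(0) = 0, h′′(0) = 18.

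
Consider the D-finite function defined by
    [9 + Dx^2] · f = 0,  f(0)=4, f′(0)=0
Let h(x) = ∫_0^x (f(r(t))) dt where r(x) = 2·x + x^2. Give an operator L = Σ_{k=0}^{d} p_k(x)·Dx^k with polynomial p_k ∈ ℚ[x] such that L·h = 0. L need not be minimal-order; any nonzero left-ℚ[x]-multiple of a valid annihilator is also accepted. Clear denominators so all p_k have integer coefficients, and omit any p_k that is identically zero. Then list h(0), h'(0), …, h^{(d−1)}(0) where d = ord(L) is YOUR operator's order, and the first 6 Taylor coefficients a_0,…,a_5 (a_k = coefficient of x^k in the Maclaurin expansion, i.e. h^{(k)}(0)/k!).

f: a_k = 4, 0, -18, 0, 27/2, 0, …
Substitute x→r, Dx→(1/r')Dx; clear ⇒ L₀.
h=∫h₀ ⇒ L = L₀·Dx.
L = (36 + 108·x + 108·x^2 + 36·x^3)·Dx - Dx^2 + (1 + x)·Dx^3  (order 3).
h: a_k = 0, 4, 0, -24, -18, 198/5, …
ICs: h(0) = 0, h′(0) = 4, h′′(0) = 0.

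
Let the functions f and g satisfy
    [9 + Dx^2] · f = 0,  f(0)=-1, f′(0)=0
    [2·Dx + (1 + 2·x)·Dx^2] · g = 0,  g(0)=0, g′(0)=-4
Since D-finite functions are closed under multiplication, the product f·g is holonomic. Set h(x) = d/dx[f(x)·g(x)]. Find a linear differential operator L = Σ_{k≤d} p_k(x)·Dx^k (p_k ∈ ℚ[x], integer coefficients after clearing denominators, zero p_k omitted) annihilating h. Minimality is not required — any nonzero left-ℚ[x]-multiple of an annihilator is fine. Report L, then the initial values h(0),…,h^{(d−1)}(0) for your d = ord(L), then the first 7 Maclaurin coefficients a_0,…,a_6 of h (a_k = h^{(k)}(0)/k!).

f: a_k = -1, 0, 9/2, 0, -27/8, 0, 81/80, …
g: a_k = 0, -4, 4, -16/3, 8, -64/5, 64/3, …
Product ⇒ symmetric product L₀, ord ≤ 4.
Differentiate: ansatz ord ≤ ord L₀ ⇒ L.
L = (-1890 - 5103·x + 24057·x^2 + 163296·x^3 + 344088·x^4 + 314928·x^5 + 104976·x^6) + (-297 + 1998·x + 19440·x^2 + 51840·x^3 + 58320·x^4 + 23328·x^5)·Dx + (-147 + 738·x + 11106·x^2 + 44064·x^3 + 80352·x^4 + 69984·x^5 + 23328·x^6)·Dx^2 + (-33 + 222·x + 2160·x^2 + 5760·x^3 + 6480·x^4 + 2592·x^5)·Dx^3 + (7 + 145·x + 937·x^2 + 2880·x^3 + 4680·x^4 + 3888·x^5 + 1296·x^6)·Dx^4  (order 4).
h: a_k = 4, -8, -38, 40, 23/2, 7, -991/20, …
ICs: h(0) = 4, h′(0) = -8, h′′(0) = -76, h′′′(0) = 240.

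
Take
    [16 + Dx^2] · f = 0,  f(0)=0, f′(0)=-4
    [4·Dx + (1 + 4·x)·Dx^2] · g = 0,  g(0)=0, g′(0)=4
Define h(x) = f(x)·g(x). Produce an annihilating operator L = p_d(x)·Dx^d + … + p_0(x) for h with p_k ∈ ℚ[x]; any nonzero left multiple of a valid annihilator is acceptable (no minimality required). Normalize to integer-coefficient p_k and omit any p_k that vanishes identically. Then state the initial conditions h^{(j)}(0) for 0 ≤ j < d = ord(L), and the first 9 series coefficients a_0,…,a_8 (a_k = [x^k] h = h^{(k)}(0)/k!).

L = (-768 + 6144·x + 77824·x^2 + 262144·x^3 + 262144·x^4) + (256 + 5120·x + 24576·x^2 + 32768·x^3)·Dx + (1280·x + 10752·x^2 + 32768·x^3 + 32768·x^4)·Dx^2 + (16 + 320·x + 1536·x^2 + 2048·x^3)·Dx^3 + (3 + 56·x + 368·x^2 + 1024·x^3 + 1024·x^4)·Dx^4  (order 4).
h: a_k = 0, 0, -16, 32, -128/3, 512/3, -5632/9, 31744/15, -462848/63, …
ICs: h(0) = 0, h′(0) = 0, h′′(0) = -32, h′′′(0) = 192.

f: a_k = 0, -4, 0, 32/3, 0, -128/15, 0, 1024/315, 0, …
g: a_k = 0, 4, -8, 64/3, -64, 1024/5, -2048/3, 16384/7, -8192, …
h₀=f·g: eliminate ⇒ L₀, order ≤ 2·2.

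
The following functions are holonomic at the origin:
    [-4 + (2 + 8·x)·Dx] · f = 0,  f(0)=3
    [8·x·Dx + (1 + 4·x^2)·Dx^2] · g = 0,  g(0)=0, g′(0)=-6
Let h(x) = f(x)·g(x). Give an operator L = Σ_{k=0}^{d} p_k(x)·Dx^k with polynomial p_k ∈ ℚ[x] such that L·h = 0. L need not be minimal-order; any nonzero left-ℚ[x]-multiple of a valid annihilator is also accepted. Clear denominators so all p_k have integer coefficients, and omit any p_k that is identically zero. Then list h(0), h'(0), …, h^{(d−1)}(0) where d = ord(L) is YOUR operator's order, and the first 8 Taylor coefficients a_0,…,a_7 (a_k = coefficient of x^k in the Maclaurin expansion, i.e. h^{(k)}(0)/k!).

f: a_k = 3, 6, -6, 12, -30, 84, -252, 792, …
g: a_k = 0, -6, 0, 8, 0, -96/5, 0, 384/7, …
Sym-product of L_f,L_g gives L₀ (≤ ord 2).
L = (12 - 16·x - 16·x^2) + (-4 - 8·x + 48·x^2 + 64·x^3)·Dx + (1 + 8·x + 20·x^2 + 32·x^3 + 64·x^4)·Dx^2  (order 2).
h: a_k = 0, -18, -36, 60, -24, 372/5, -2616/5, 54312/35, …
ICs: h(0) = 0, h′(0) = -18.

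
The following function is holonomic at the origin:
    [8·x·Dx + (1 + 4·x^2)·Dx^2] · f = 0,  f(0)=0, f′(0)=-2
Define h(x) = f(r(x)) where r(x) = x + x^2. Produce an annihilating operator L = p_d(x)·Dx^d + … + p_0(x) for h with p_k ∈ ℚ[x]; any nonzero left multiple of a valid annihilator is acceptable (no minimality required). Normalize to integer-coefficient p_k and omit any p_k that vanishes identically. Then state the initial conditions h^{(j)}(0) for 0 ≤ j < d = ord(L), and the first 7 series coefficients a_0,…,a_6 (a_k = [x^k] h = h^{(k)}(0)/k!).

f: a_k = 0, -2, 0, 8/3, 0, -32/5, 0, …
Change of var in L_f (x↦r) gives L₀.
L = (-2 + 8·x + 32·x^2 + 48·x^3 + 24·x^4)·Dx + (1 + 2·x + 4·x^2 + 16·x^3 + 20·x^4 + 8·x^5)·Dx^2  (order 2).
h: a_k = 0, -2, -2, 8/3, 8, 8/5, -88/3, …
ICs: h(0) = 0, h′(0) = -2.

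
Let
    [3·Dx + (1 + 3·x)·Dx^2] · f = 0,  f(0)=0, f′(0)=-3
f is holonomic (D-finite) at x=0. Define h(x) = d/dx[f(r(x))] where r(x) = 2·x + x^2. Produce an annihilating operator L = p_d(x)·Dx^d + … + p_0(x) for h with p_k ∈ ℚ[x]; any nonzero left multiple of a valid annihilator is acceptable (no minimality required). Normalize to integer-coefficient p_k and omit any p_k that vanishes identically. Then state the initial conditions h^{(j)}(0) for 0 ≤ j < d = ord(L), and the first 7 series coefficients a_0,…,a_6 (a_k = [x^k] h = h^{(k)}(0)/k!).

L = (5 + 6·x + 3·x^2) + (1 + 7·x + 9·x^2 + 3·x^3)·Dx  (order 1).
h: a_k = -6, 30, -162, 882, -4806, 26190, -142722, …
ICs: h(0) = -6.

f: a_k = 0, -3, 9/2, -9, 81/4, -243/5, 243/2, …
h₀=f(r): pull back L_f along r ⇒ L₀.
h=h₀': d/dx-closure on L₀ ⇒ L.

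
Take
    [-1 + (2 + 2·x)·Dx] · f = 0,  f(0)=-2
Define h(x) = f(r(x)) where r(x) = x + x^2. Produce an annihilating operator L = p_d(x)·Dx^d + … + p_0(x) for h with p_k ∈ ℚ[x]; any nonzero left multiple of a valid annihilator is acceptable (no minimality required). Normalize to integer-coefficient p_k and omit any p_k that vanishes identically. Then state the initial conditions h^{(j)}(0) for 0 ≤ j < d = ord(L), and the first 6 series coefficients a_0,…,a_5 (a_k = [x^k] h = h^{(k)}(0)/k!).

L = (-1 - 2·x) + (2 + 2·x + 2·x^2)·Dx  (order 1).
h: a_k = -2, -1, -3/4, 3/8, -3/64, -15/128, …
ICs: h(0) = -2.

f: a_k = -2, -1, 1/4, -1/8, 5/64, -7/128, …
Substitute x→r, Dx→(1/r')Dx; clear ⇒ L₀.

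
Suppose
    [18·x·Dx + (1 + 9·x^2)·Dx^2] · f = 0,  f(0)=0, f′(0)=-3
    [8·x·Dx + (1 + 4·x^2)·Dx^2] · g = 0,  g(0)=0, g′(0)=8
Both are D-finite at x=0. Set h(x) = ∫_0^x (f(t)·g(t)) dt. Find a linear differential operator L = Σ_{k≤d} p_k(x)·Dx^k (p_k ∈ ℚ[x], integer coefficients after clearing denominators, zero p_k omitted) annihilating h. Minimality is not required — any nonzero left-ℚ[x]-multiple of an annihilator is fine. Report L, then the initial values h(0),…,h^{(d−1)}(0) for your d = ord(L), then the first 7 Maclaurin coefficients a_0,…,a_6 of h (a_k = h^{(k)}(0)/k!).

L = (-864·x - 18720·x^3 - 82944·x^5 + 134784·x^7 + 1119744·x^9)·Dx^2 + (-52 - 3036·x^2 - 33696·x^4 - 72576·x^6 + 471744·x^8 + 1679616·x^10)·Dx^3 + (-104·x - 2072·x^3 - 11232·x^5 + 13968·x^7 + 269568·x^9 + 559872·x^11)·Dx^4 + (-1 - 26·x^2 - 205·x^4 + 7380·x^8 + 33696·x^10 + 46656·x^12)·Dx^5  (order 5).
h: a_k = 0, 0, 0, -8, 0, 104/5, 0, …
ICs: h(0) = 0, h′(0) = 0, h′′(0) = 0, h′′′(0) = -48, h′′′′(0) = 0.

f: a_k = 0, -3, 0, 9, 0, -243/5, 0, …
g: a_k = 0, 8, 0, -32/3, 0, 128/5, 0, …
Sym-product of L_f,L_g gives L₀ (≤ ord 4).
∫: right-multiply L₀ by Dx.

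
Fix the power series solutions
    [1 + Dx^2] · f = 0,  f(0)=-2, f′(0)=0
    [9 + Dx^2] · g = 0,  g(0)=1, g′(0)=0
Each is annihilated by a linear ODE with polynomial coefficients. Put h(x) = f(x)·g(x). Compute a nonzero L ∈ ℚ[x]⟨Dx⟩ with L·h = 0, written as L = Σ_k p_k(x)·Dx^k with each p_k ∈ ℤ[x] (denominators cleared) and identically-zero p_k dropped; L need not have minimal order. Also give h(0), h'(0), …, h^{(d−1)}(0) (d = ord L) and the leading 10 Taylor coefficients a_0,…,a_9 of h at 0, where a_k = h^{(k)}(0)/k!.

f: a_k = -2, 0, 1, 0, -1/12, 0, 1/360, 0, -1/20160, 0, …
g: a_k = 1, 0, -9/2, 0, 27/8, 0, -81/80, 0, 729/4480, 0, …
Sym-product of L_f,L_g gives L₀ (≤ ord 4).
L = 64 + 20·Dx^2 + Dx^4  (order 4).
h: a_k = -2, 0, 10, 0, -34/3, 0, 52/9, 0, -514/315, 0, …
ICs: h(0) = -2, h′(0) = 0, h′′(0) = 20, h′′′(0) = 0.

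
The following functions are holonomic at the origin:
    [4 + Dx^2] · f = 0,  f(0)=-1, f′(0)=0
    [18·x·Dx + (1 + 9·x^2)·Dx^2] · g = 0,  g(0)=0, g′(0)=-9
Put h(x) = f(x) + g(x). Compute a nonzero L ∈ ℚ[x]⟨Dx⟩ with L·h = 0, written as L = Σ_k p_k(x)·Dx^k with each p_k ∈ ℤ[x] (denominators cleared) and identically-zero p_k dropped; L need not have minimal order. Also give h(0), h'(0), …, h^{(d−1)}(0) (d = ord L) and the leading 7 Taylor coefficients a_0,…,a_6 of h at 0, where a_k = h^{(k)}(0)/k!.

f: a_k = -1, 0, 2, 0, -2/3, 0, 4/45, …
g: a_k = 0, -9, 0, 27, 0, -729/5, 0, …
Sum ⇒ L₀ = lclm(L_f,L_g) in ℚ(x)⟨Dx⟩.
L = (-3744·x + 37584·x^3 + 11664·x^5)·Dx + (-28 + 864·x^2 + 10692·x^4 + 5832·x^6)·Dx^2 + (-936·x + 9396·x^3 + 2916·x^5)·Dx^3 + (-7 + 216·x^2 + 2673·x^4 + 1458·x^6)·Dx^4  (order 4).
h: a_k = -1, -9, 2, 27, -2/3, -729/5, 4/45, …
ICs: h(0) = -1, h′(0) = -9, h′′(0) = 4, h′′′(0) = 162.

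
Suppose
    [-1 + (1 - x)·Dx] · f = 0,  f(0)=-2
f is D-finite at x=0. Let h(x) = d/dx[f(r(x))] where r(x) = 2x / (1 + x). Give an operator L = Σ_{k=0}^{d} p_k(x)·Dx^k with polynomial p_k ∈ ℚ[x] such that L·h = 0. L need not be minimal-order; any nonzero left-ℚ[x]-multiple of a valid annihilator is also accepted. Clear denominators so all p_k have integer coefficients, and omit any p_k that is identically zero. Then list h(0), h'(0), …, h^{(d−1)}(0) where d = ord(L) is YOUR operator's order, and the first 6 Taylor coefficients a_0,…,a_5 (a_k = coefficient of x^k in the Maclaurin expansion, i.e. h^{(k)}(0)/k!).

f: a_k = -2, -2, -2, -2, -2, -2, …
h₀=f(r): pull back L_f along r ⇒ L₀.
h₀' ⇒ L via d/dx closure of L₀.
L = 2 + (-1 + x)·Dx  (order 1).
h: a_k = -4, -8, -12, -16, -20, -24, …
ICs: h(0) = -4.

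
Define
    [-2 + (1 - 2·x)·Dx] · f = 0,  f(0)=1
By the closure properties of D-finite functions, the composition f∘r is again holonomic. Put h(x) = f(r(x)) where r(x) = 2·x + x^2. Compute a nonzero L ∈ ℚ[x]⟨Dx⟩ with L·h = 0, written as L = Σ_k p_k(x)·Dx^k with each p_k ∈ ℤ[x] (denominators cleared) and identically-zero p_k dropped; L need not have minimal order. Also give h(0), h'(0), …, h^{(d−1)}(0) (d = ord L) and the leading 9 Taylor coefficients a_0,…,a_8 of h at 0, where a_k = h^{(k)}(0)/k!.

f: a_k = 1, 2, 4, 8, 16, 32, 64, 128, 256, …
f∘r: x↦r, Dx↦Dx/r' in L_f ⇒ L₀.
L = (4 + 4·x) + (-1 + 4·x + 2·x^2)·Dx  (order 1).
h: a_k = 1, 4, 18, 80, 356, 1584, 7048, 31360, 139536, …
ICs: h(0) = 1.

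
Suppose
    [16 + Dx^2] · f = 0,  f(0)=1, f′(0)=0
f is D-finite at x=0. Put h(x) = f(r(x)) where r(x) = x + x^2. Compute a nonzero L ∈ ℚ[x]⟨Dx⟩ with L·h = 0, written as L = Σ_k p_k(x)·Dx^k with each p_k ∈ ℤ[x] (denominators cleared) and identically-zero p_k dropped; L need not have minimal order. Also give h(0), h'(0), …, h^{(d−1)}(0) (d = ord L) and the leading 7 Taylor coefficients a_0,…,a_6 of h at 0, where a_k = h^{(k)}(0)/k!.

L = (16 + 96·x + 192·x^2 + 128·x^3) - 2·Dx + (1 + 2·x)·Dx^2  (order 2).
h: a_k = 1, 0, -8, -16, 8/3, 128/3, 2624/45, …
ICs: h(0) = 1, h′(0) = 0.

f: a_k = 1, 0, -8, 0, 32/3, 0, -256/45, …
L₀ from L_f via x↦r, Dx↦r'^{-1}Dx.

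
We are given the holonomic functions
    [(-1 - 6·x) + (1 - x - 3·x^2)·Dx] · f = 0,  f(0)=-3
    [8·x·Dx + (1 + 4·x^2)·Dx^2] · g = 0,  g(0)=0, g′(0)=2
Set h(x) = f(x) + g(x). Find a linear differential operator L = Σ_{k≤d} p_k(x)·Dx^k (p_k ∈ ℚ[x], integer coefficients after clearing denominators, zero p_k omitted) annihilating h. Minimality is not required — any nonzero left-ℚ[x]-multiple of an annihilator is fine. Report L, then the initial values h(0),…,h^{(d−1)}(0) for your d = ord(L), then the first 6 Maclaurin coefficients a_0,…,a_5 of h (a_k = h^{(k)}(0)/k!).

f: a_k = -3, -3, -12, -21, -57, -120, …
g: a_k = 0, 2, 0, -8/3, 0, 32/5, …
Weyl lclm of L_f,L_g ⇒ L₀ (ord ≤ 3).
L = (-32 + 128·x + 1488·x^2 + 2880·x^3 + 8424·x^4 + 2592·x^6)·Dx + (25 + 160·x + 214·x^2 + 1188·x^3 + 2628·x^4 + 6264·x^5 + 432·x^6 + 2592·x^7)·Dx^2 + (-4 - 9·x - 54·x^2 + 66·x^3 + x^4 + 444·x^5 + 720·x^6 + 144·x^7 + 432·x^8)·Dx^3  (order 3).
h: a_k = -3, -1, -12, -71/3, -57, -568/5, …
ICs: h(0) = -3, h′(0) = -1, h′′(0) = -24.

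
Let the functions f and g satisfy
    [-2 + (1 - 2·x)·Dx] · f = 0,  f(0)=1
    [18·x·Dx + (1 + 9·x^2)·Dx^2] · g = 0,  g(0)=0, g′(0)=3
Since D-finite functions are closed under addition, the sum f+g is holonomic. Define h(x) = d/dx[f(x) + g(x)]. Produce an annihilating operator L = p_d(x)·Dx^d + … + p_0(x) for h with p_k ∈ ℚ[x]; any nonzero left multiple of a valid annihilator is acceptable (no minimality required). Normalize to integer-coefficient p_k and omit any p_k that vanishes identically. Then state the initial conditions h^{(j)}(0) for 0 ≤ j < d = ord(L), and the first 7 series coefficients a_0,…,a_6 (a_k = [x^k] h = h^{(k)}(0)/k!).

L = (-36 + 288·x + 972·x^2) + (21 - 36·x + 9·x^2 + 972·x^3)·Dx + (-2 - 5·x - 45·x^3 + 162·x^4)·Dx^2  (order 2).
h: a_k = 5, 8, -3, 64, 403, 384, -1291, …
ICs: h(0) = 5, h′(0) = 8.

f: a_k = 1, 2, 4, 8, 16, 32, 64, …
g: a_k = 0, 3, 0, -9, 0, 243/5, 0, …
Sum ⇒ L₀ = lclm(L_f,L_g) in ℚ(x)⟨Dx⟩.
h=h₀': d/dx-closure on L₀ ⇒ L.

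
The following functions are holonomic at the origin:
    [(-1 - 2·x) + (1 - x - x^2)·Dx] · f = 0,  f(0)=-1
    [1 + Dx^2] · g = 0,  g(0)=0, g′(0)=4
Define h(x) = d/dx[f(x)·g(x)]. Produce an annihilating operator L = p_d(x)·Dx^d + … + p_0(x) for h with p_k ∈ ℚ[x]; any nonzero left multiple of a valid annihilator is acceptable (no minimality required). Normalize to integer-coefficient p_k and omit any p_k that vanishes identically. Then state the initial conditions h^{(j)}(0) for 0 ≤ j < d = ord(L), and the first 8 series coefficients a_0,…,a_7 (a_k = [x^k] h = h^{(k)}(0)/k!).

f: a_k = -1, -1, -2, -3, -5, -8, -13, -21, …
g: a_k = 0, 4, 0, -2/3, 0, 1/30, 0, -1/1260, …
h₀=f·g: eliminate ⇒ L₀, order ≤ 1·2.
Differentiate: ansatz ord ≤ ord L₀ ⇒ L.
L = (3 - 2·x - x^2 + 2·x^3 + x^4) + (4 + 10·x + 6·x^2 + 4·x^3)·Dx + (-1 + x^2 + 2·x^3 + x^4)·Dx^2  (order 2).
h: a_k = -4, -8, -22, -136/3, -187/2, -901/5, -61403/180, -39698/63, …
ICs: h(0) = -4, h′(0) = -8.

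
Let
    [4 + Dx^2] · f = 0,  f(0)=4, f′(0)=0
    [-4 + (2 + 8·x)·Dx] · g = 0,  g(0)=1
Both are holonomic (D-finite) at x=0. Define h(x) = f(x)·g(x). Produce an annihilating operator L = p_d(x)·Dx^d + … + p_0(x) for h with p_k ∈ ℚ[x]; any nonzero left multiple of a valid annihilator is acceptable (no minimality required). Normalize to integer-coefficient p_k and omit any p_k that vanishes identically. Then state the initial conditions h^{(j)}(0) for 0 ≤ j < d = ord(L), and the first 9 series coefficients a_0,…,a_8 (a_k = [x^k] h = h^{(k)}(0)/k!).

f: a_k = 4, 0, -8, 0, 8/3, 0, -16/45, 0, 8/315, …
g: a_k = 1, 2, -2, 4, -10, 28, -84, 264, -858, …
Sym-product of L_f,L_g gives L₀ (≤ ord 2).
L = (16 + 32·x + 64·x^2) + (-4 - 16·x)·Dx + (1 + 8·x + 16·x^2)·Dx^2  (order 2).
h: a_k = 4, 8, -16, 0, -64/3, 256/3, -11776/45, 37888/45, -877568/315, …
ICs: h(0) = 4, h′(0) = 8.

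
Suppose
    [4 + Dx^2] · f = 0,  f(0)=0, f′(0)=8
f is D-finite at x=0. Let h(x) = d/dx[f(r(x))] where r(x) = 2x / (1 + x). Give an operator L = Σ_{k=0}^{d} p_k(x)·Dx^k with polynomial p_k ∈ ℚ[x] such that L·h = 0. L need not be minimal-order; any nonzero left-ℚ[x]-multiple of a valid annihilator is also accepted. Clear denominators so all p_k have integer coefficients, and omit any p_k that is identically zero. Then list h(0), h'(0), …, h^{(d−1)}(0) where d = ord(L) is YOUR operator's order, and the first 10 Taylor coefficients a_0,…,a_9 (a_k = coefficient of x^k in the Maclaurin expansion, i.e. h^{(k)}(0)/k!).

L = (22 + 12·x + 6·x^2) + (6 + 18·x + 18·x^2 + 6·x^3)·Dx + (1 + 4·x + 6·x^2 + 4·x^3 + x^4)·Dx^2  (order 2).
h: a_k = 16, -32, -80, 448, -3088/3, 1440, -39376/45, -80512/45, 481648/63, -1080160/63, …
ICs: h(0) = 16, h′(0) = -32.

f: a_k = 0, 8, 0, -16/3, 0, 16/15, 0, -32/315, 0, 16/2835, …
L₀ from L_f via x↦r, Dx↦r'^{-1}Dx.
Differentiate: ansatz ord ≤ ord L₀ ⇒ L.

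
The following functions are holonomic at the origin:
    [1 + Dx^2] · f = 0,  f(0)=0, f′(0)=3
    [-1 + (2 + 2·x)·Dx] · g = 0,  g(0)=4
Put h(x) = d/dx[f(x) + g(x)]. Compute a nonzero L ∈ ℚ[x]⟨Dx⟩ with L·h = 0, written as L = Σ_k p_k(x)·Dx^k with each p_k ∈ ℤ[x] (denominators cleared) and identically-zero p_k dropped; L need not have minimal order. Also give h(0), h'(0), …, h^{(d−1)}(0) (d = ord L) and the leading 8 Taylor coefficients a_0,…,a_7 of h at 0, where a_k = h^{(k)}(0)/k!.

L = (-19 - 8·x - 4·x^2) + (-14 - 30·x - 24·x^2 - 8·x^3)·Dx + (-19 - 8·x - 4·x^2)·Dx^2 + (-14 - 30·x - 24·x^2 - 8·x^3)·Dx^3  (order 3).
h: a_k = 5, -1, -3/4, -5/8, 43/64, -63/128, 3433/7680, -429/1024, …
ICs: h(0) = 5, h′(0) = -1, h′′(0) = -3/2.

f: a_k = 0, 3, 0, -1/2, 0, 1/40, 0, -1/1680, …
g: a_k = 4, 2, -1/2, 1/4, -5/32, 7/64, -21/256, 33/512, …
L₀ := lclm(L_f,L_g); ord L₀ ≤ 2+1.
Differentiate: ansatz ord ≤ ord L₀ ⇒ L.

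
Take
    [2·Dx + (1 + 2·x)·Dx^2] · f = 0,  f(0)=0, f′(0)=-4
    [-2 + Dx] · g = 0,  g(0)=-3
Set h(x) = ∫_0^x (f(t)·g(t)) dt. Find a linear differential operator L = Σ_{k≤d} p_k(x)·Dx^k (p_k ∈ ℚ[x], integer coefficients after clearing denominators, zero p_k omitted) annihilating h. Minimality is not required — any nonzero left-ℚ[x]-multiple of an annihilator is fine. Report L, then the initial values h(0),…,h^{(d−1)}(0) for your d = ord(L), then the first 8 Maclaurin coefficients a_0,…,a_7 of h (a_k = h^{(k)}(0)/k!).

f: a_k = 0, -4, 4, -16/3, 8, -64/5, 64/3, -256/7, …
g: a_k = -3, -6, -6, -4, -2, -4/5, -4/15, -8/105, …
h₀=f·g: eliminate ⇒ L₀, order ≤ 2·1.
h=∫₀ˣh₀: take L = L₀·Dx.
L = 8·x·Dx + (-2 - 8·x)·Dx^2 + (1 + 2·x)·Dx^3  (order 3).
h: a_k = 0, 0, 6, 4, 4, 0, 12/5, -8/3, …
ICs: h(0) = 0, h′(0) = 0, h′′(0) = 12.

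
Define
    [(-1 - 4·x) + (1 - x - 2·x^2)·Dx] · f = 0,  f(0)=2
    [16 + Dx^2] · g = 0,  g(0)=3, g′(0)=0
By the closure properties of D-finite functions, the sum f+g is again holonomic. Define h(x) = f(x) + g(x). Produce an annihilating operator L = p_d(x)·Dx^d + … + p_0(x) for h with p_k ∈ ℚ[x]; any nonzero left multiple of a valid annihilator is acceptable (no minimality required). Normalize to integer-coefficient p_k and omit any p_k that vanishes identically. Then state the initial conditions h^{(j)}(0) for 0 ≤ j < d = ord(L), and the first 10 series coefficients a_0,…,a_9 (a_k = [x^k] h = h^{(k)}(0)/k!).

L = (368 + 1408·x - 256·x^2 + 512·x^3 + 2560·x^4 + 2048·x^5) + (-176 + 336·x + 384·x^2 - 1024·x^3 - 384·x^4 + 1536·x^5 + 1024·x^6)·Dx + (23 + 88·x - 16·x^2 + 32·x^3 + 160·x^4 + 128·x^5)·Dx^2 + (-11 + 21·x + 24·x^2 - 64·x^3 - 24·x^4 + 96·x^5 + 64·x^6)·Dx^3  (order 3).
h: a_k = 5, 2, -18, 10, 54, 42, 1034/15, 170, 36422/105, 682, …
ICs: h(0) = 5, h′(0) = 2, h′′(0) = -36.

f: a_k = 2, 2, 6, 10, 22, 42, 86, 170, 342, 682, …
g: a_k = 3, 0, -24, 0, 32, 0, -256/15, 0, 512/105, 0, …
Weyl lclm of L_f,L_g ⇒ L₀ (ord ≤ 3).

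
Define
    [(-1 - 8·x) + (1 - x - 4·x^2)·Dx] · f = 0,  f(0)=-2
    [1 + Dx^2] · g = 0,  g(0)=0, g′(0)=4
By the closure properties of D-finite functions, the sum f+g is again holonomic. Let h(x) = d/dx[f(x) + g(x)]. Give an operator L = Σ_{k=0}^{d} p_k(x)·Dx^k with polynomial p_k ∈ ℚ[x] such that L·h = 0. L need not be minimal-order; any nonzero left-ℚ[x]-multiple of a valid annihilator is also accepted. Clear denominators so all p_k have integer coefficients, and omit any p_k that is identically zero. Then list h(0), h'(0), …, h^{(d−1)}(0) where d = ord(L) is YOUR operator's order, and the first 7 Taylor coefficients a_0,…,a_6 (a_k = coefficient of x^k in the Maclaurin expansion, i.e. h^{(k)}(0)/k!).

f: a_k = -2, -2, -10, -18, -58, -130, -362, …
g: a_k = 0, 4, 0, -2/3, 0, 1/30, 0, …
Weyl lclm of L_f,L_g ⇒ L₀ (ord ≤ 3).
Differentiate: ansatz ord ≤ ord L₀ ⇒ L.
L = (706 + 4324·x + 19178·x^2 + 15080·x^3 + 30400·x^4 + 1152·x^5 + 1536·x^6) + (-55 - 431·x + 153·x^2 + 1009·x^3 + 3620·x^4 + 5904·x^5 + 448·x^6 + 512·x^7)·Dx + (706 + 4324·x + 19178·x^2 + 15080·x^3 + 30400·x^4 + 1152·x^5 + 1536·x^6)·Dx^2 + (-55 - 431·x + 153·x^2 + 1009·x^3 + 3620·x^4 + 5904·x^5 + 448·x^6 + 512·x^7)·Dx^3  (order 3).
h: a_k = 2, -20, -56, -232, -3899/6, -2172, -1111321/180, …
ICs: h(0) = 2, h′(0) = -20, h′′(0) = -112.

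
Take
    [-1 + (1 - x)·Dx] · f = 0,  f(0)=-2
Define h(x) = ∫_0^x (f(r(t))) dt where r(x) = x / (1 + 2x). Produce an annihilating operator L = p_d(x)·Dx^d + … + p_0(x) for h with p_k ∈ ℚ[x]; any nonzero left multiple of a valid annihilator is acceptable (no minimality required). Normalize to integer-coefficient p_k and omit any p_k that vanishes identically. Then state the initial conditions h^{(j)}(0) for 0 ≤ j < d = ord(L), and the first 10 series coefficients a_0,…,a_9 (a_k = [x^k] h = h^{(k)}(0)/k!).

f: a_k = -2, -2, -2, -2, -2, -2, -2, -2, -2, -2, …
L₀ from L_f via x↦r, Dx↦r'^{-1}Dx.
Integrate: L := L₀·Dx.
L = -Dx + (1 + 3·x + 2·x^2)·Dx^2  (order 2).
h: a_k = 0, -2, -1, 2/3, -1/2, 2/5, -1/3, 2/7, -1/4, 2/9, …
ICs: h(0) = 0, h′(0) = -2.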